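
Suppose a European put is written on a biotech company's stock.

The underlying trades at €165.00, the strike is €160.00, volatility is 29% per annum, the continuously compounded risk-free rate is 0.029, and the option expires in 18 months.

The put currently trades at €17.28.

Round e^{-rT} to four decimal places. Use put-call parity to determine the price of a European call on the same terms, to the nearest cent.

e^(−rT) = e^(−0.029·1.5) = 0.9574
Put-call parity: C − P = S − K·e^(−rT) = 165 − 160·0.9574 = 165 − 153.1840 = 11.8160
C = P + (C − P) = 17.28 + (11.8160) = 29.0960

€29.10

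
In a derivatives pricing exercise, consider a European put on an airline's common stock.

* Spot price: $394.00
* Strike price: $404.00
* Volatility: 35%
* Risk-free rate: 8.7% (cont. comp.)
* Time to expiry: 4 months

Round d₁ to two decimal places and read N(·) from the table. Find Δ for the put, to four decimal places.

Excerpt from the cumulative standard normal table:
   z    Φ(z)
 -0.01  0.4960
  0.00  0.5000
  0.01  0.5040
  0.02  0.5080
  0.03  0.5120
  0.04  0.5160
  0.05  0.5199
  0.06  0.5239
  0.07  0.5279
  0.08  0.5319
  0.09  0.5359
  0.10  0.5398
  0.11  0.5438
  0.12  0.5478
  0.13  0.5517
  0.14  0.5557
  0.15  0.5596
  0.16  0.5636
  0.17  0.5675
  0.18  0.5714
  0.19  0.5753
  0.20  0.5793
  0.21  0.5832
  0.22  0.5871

-0.4522

T = 0.3333;  σ√T = 0.2021
d₁ = [ln(394/404) + (0.087 + ½·0.35²)·0.3333] / (σ√T) = (-0.0251 + 0.0494) / 0.2021 = 0.1205 which rounds to 0.12
N(d₁) = N(0.12) = 0.5478
Δ_put = N(d₁) − 1 = 0.5478 − 1 = -0.4522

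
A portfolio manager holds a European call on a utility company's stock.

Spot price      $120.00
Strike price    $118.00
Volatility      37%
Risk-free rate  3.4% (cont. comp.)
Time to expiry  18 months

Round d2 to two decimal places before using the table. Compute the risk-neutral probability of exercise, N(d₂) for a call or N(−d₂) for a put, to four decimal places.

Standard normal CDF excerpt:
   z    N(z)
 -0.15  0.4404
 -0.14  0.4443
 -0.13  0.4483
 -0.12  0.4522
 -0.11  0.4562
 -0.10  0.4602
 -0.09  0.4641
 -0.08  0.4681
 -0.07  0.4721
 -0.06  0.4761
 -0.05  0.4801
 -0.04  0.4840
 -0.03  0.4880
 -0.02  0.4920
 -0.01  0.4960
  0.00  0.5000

σ√T = 0.37 × 1.2247 = 0.4532
d₁ = [ln(120/118) + (0.034 + 0.37²/2)·1.5] / 0.4532 = [0.0168 + 0.1537] / 0.4532 = 0.3762 ⇒ 0.38
d₂ = d₁ − σ√T = 0.3762 − 0.4532 = -0.0769 ⇒ -0.08
Pr(exercise) under Q = N(d₂) = 0.4681

0.4681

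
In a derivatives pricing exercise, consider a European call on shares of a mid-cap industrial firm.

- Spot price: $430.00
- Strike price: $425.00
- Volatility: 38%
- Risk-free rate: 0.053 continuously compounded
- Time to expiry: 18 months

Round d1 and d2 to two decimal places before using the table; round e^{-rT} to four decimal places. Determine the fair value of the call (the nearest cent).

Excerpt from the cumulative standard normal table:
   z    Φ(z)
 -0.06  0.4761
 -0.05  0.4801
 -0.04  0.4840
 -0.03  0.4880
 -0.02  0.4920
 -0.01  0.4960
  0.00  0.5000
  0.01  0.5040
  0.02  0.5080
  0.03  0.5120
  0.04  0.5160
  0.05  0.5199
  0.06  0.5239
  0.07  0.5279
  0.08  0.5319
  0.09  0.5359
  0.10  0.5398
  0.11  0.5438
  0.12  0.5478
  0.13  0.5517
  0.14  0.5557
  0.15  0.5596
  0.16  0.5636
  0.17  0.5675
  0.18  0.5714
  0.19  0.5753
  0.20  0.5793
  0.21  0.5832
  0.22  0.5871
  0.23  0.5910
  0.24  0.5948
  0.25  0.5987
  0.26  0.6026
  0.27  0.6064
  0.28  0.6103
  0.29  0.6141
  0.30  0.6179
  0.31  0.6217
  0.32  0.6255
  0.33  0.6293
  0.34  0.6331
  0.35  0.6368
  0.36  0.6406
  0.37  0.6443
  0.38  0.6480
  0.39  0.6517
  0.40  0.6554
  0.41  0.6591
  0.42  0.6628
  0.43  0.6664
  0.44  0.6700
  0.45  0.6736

σ√T = 0.38 × 1.2247 = 0.4654
d₁ = [ln(430/425) + (0.053 + 0.38²/2)·1.5] / 0.4654 = [0.0117 + 0.1878] / 0.4654 = 0.4287 ⇒ 0.43
d₂ = d₁ − σ√T = 0.4287 − 0.4654 = -0.0368 ⇒ -0.04
e^(−rT) = e^(−0.053·1.5) = 0.9236
N(d₁) = N(0.43) = 0.6664;  N(d₂) = N(-0.04) = 0.4840
C = 430·0.6664 − 425·0.9236·0.4840 = 286.5520 − 189.9845 = 96.5675

$96.57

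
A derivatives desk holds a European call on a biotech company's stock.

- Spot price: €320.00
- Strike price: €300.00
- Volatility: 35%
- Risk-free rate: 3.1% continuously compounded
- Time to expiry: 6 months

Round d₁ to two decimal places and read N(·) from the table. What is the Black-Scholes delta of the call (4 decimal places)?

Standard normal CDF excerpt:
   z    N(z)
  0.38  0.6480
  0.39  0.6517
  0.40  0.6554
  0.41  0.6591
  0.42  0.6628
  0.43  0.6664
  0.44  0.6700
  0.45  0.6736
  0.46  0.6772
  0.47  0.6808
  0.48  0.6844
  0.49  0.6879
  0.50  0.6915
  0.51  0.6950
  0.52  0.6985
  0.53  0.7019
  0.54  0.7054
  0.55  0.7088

σ√T = 0.35 × 0.7071 = 0.2475
d₁ = [ln(320/300) + (0.031 + ½·0.35²)·0.5] / (σ√T) = (0.0645 + 0.0461) / 0.2475 = 0.4471 which rounds to 0.45
N(d₁) = N(0.45) = 0.6736
Δ_call = N(d₁) = 0.6736

0.6736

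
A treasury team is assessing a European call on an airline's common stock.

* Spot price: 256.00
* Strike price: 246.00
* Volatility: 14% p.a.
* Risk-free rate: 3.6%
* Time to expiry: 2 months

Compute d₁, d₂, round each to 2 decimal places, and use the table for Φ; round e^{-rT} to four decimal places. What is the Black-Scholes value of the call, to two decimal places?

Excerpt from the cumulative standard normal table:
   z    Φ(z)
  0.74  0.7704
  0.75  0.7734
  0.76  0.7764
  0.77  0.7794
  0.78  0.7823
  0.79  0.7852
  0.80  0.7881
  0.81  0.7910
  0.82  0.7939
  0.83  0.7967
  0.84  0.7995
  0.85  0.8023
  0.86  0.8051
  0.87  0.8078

13.37

T = 0.1667;  σ√T = 0.0572
d₁ = [ln(256/246) + (0.036 + ½·0.14²)·0.1667] / (σ√T) = (0.0398 + 0.0076) / 0.0572 = 0.8307 ≈ 0.83
d₂ = 0.8307 − 0.0572 = 0.7736 ≈ 0.77
e^(−rT) = e^(−0.036·0.1667) = 0.9940
N(d₁) = N(0.83) = 0.7967;  N(d₂) = N(0.77) = 0.7794
C = 256·0.7967 − 246·0.9940·0.7794 = 203.9552 − 190.5820 = 13.3732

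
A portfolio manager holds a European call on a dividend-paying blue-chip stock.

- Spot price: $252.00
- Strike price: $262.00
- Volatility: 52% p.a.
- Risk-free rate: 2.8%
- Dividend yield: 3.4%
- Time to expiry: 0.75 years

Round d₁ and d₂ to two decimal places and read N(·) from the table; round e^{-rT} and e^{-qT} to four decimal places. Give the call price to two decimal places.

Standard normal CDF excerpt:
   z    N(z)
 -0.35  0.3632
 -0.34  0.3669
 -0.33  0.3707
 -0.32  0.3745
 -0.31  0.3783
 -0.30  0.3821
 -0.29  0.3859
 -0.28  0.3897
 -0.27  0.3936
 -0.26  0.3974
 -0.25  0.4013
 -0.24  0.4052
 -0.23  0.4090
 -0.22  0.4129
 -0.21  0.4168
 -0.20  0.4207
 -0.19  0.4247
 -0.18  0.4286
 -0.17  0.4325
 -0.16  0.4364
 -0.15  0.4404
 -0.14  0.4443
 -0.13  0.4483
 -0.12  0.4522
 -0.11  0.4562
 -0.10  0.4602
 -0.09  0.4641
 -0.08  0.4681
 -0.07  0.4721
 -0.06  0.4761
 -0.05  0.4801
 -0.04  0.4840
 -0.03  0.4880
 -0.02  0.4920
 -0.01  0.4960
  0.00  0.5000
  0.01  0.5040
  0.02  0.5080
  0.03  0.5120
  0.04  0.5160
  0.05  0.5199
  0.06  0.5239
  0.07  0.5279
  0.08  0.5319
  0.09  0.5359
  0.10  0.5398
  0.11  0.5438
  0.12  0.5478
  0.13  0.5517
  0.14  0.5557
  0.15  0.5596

$39.45

T = 0.75;  σ√T = 0.4503
d₁ = [ln(252/262) + (0.028 − 0.034 + 0.52²/2)·0.75] / 0.4503 = [-0.0389 + 0.0969] / 0.4503 = 0.1288 which rounds to 0.13
d₂ = d₁ − σ√T = 0.1288 − 0.4503 = -0.3216 which rounds to -0.32
exp(−qT) = exp(−0.034·0.75) = 0.9748;  exp(−rT) = exp(−0.028·0.75) = 0.9792
C = 252·0.9748·N(0.13) − 262·0.9792·N(-0.32) = 252·0.9748·0.5517 − 262·0.9792·0.3745 = 135.5249 − 96.0781 = 39.4468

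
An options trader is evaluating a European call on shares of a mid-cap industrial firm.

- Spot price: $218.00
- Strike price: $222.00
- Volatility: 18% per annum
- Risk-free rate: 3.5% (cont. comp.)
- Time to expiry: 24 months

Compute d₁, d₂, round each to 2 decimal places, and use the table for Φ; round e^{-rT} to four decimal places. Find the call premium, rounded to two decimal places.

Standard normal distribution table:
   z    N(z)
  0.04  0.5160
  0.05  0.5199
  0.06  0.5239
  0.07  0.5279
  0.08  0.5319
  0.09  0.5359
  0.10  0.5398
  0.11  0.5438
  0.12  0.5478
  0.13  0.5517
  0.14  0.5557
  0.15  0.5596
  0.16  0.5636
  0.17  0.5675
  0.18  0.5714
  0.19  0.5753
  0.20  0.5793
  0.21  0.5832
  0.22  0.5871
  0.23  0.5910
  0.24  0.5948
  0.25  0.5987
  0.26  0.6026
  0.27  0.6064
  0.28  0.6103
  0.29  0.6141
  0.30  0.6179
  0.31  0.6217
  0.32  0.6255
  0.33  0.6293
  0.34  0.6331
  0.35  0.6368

T = 2;  σ√T = 0.2546
ln(S/K) + (r + σ²/2)T = ln(218/222) + (0.035 + 0.18²/2)·2 = -0.0182 + 0.1024 = 0.0842
d₁ = 0.0842 / 0.2546 = 0.3308 ⇒ 0.33
d₂ = d₁ − σ√T = 0.3308 − 0.2546 = 0.0763 ⇒ 0.08
e^(−rT) = e^(−0.035·2) = 0.9324
N(d₁) = N(0.33) = 0.6293;  N(d₂) = N(0.08) = 0.5319
C = 218·0.6293 − 222·0.9324·0.5319 = 137.1874 − 110.0995 = 27.0879

$27.09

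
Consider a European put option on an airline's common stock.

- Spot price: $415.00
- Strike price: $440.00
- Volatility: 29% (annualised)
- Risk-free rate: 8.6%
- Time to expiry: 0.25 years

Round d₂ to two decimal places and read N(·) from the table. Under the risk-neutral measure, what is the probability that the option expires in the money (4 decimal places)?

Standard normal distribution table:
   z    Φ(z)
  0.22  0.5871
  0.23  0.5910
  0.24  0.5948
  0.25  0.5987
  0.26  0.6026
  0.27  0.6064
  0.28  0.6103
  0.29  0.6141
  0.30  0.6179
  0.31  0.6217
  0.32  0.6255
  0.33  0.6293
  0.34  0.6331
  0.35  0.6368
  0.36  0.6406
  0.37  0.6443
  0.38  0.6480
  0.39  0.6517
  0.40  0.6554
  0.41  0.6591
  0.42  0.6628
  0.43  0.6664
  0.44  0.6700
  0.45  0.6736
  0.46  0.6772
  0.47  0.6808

σ√T = 0.29·√0.25 = 0.1450
d₁ = [ln(415/440) + (0.086 + ½·0.29²)·0.25] / (σ√T) = (-0.0585 + 0.0320) / 0.1450 = -0.1826 → -0.18
d₂ = -0.1826 − 0.1450 = -0.3276 → -0.33
Pr(exercise) under Q = N(−d₂) = N(0.33) = 0.6293

0.6293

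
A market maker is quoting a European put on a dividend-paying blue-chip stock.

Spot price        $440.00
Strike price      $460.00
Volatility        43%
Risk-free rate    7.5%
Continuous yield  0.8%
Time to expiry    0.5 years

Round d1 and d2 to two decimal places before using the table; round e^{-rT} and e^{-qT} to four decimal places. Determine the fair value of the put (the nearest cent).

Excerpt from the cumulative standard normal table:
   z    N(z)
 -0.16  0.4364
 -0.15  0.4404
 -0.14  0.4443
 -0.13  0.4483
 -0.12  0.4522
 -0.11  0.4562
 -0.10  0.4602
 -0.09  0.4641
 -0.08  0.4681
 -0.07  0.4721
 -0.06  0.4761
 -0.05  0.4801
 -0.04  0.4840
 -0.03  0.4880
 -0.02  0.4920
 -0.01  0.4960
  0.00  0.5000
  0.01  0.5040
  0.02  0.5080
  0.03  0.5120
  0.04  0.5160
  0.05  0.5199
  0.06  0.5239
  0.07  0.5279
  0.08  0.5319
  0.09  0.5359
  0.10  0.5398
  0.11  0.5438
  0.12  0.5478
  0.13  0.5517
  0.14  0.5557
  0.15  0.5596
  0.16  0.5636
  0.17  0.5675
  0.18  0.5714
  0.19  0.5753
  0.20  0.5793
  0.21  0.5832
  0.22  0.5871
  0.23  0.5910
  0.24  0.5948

T = 0.5;  σ√T = 0.3041
d₁ = [ln(440/460) + (0.075 − 0.008 + 0.43²/2)·0.5] / 0.3041 = [-0.0445 + 0.0797] / 0.3041 = 0.1160 → 0.12
d₂ = d₁ − σ√T = 0.1160 − 0.3041 = -0.1880 → -0.19
exp(−qT) = exp(−0.008·0.5) = 0.9960;  exp(−rT) = exp(−0.075·0.5) = 0.9632
N(−d₂) = N(0.19) = 0.5753;  N(−d₁) = N(-0.12) = 0.4522
P = 460·0.9632·0.5753 − 440·0.9960·0.4522 = 254.8993 − 198.1721 = 56.7272

$56.73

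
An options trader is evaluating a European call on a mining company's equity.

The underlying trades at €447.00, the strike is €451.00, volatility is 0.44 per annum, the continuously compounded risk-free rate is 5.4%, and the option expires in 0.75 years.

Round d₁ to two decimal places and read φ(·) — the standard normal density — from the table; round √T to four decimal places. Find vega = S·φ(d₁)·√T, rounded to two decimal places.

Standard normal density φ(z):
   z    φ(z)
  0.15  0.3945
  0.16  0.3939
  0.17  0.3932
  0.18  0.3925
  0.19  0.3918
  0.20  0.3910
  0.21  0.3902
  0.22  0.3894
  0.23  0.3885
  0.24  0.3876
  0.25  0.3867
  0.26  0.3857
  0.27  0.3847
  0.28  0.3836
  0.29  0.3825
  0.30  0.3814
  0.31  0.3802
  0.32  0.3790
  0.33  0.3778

148.92

T = 0.75;  σ√T = 0.3811
d₁ = [ln(447/451) + (0.054 + 0.44²/2)·0.75] / 0.3811 = [-0.0089 + 0.1131] / 0.3811 = 0.2734 → 0.27
√T = √0.75 = 0.8660
φ(d₁) = φ(0.27) = 0.3847
vega = S·φ(d₁)·√T = 447·0.3847·0.8660 = 148.9181
(Call and put vega coincide under Black-Scholes.)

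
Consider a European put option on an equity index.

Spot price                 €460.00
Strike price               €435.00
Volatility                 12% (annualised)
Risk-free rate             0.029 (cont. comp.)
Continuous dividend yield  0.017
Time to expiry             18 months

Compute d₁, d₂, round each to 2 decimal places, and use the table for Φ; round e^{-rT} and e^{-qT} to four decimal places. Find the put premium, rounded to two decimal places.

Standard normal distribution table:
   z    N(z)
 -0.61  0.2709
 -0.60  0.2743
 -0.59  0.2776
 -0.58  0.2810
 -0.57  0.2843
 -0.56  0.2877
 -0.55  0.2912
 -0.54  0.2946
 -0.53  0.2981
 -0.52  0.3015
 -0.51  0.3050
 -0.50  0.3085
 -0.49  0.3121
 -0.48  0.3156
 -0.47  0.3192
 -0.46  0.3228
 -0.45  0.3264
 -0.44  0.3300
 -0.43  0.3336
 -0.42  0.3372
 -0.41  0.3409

€12.93

T = 1.5;  σ√T = 0.1470
d₁ = [ln(460/435) + (0.029 − 0.017 + 0.12²/2)·1.5] / 0.1470 = [0.0559 + 0.0288] / 0.1470 = 0.5762 ⇒ 0.58
d₂ = d₁ − σ√T = 0.5762 − 0.1470 = 0.4292 ⇒ 0.43
e^(−qT) = e^(−0.017·1.5) = 0.9748;  e^(−rT) = e^(−0.029·1.5) = 0.9574
N(−d₂) = N(-0.43) = 0.3336;  N(−d₁) = N(-0.58) = 0.2810
P = 435·0.9574·0.3336 − 460·0.9748·0.2810 = 138.9341 − 126.0026 = 12.9314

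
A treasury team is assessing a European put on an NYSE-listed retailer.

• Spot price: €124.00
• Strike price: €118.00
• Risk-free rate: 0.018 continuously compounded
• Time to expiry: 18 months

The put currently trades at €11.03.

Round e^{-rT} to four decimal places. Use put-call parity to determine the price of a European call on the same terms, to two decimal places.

e^(−rT) = e^(−0.018·1.5) = 0.9734
Put-call parity: C − P = S − K·e^(−rT) = 124 − 118·0.9734 = 124 − 114.8612 = 9.1388
C = P + (C − P) = 11.03 + (9.1388) = 20.1688

€20.17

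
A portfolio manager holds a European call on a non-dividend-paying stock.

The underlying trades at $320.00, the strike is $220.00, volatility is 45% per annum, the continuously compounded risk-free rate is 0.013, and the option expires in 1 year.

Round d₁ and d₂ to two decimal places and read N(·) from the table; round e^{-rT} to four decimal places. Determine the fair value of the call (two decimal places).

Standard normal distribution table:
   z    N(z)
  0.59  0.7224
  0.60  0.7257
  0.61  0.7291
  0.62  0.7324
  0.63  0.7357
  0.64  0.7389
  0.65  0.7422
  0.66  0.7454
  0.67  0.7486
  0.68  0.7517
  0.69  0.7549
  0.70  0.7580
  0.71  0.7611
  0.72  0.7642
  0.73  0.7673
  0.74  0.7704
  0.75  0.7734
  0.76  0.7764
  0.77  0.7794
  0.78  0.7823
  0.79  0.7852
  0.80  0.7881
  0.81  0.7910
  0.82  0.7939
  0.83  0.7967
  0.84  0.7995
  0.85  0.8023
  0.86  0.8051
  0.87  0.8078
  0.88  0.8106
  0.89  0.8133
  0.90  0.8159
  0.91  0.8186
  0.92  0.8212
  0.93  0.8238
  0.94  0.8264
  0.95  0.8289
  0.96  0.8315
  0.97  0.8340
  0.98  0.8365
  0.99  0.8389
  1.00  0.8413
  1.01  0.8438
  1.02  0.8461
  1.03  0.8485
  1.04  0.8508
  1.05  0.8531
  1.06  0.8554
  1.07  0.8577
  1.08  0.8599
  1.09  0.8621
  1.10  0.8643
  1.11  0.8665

T = 1;  σ√T = 0.4500
d₁ = [ln(320/220) + (0.013 + 0.45²/2)·1] / 0.4500 = [0.3747 + 0.1143] / 0.4500 = 1.0865 ⇒ 1.09
d₂ = d₁ − σ√T = 1.0865 − 0.4500 = 0.6365 ⇒ 0.64
exp(−rT) = exp(−0.013·1) = 0.9871
N(d₁) = N(1.09) = 0.8621;  N(d₂) = N(0.64) = 0.7389
C = 320·0.8621 − 220·0.9871·0.7389 = 275.8720 − 160.4610 = 115.4110

$115.41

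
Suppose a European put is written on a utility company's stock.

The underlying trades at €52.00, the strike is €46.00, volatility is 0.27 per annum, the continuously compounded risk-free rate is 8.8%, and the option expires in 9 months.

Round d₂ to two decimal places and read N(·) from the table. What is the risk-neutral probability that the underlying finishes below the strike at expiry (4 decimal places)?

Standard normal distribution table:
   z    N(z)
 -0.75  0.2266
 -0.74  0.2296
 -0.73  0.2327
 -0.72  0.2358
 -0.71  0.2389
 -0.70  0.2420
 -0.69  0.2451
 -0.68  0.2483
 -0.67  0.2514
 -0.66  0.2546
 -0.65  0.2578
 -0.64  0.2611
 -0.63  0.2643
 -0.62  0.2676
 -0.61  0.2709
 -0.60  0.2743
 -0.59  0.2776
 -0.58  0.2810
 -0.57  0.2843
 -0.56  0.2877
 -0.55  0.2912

σ√T = 0.27·√0.75 = 0.2338
d₁ = [ln(52/46) + (0.088 + 0.27²/2)·0.75] / 0.2338 = [0.1226 + 0.0933] / 0.2338 = 0.9235 which rounds to 0.92
d₂ = d₁ − σ√T = 0.9235 − 0.2338 = 0.6897 which rounds to 0.69
Risk-neutral Pr[S_T < K] = N(−d₂) = N(-0.69) = 0.2451

0.2451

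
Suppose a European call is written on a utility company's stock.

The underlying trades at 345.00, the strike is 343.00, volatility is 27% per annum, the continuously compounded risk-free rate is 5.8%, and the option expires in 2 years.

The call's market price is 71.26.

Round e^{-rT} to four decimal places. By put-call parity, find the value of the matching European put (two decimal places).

e^(−rT) = e^(−0.058·2) = 0.8905
Put-call parity: C − P = S − K·e^(−rT) = 345 − 343·0.8905 = 345 − 305.4415 = 39.5585
P = C − (C − P) = 71.26 − (39.5585) = 31.7015

31.70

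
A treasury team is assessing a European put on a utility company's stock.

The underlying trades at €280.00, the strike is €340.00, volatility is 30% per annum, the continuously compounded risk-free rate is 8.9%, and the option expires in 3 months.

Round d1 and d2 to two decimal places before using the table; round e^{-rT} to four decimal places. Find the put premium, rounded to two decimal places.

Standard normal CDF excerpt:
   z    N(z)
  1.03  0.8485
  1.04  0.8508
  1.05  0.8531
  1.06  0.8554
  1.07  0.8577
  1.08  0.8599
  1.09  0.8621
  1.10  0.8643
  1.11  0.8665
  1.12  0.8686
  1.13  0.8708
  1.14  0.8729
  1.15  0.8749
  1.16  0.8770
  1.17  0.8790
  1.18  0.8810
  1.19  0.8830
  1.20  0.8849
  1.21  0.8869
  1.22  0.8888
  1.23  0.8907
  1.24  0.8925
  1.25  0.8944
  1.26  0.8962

€55.39

T = 0.25;  σ√T = 0.1500
ln(S/K) + (r + σ²/2)T = ln(280/340) + (0.089 + 0.3²/2)·0.25 = -0.1942 + 0.0335 = -0.1607
d₁ = -0.1607 / 0.1500 = -1.0710 ≈ -1.07
d₂ = d₁ − σ√T = -1.0710 − 0.1500 = -1.2210 ≈ -1.22
e^(−rT) = e^(−0.089·0.25) = 0.9780
P = 340·0.9780·N(1.22) − 280·N(1.07) = 340·0.9780·0.8888 − 280·0.8577 = 295.5438 − 240.1560 = 55.3878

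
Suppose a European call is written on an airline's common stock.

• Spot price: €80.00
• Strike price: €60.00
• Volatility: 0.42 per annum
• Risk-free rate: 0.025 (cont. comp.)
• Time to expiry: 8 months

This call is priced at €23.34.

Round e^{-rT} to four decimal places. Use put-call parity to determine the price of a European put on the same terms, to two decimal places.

€2.35

exp(−rT) = exp(−0.025·0.6667) = 0.9835
Put-call parity: C − P = S − K·e^(−rT) = 80 − 60·0.9835 = 80 − 59.0100 = 20.9900
P = C − (C − P) = 23.34 − (20.9900) = 2.3500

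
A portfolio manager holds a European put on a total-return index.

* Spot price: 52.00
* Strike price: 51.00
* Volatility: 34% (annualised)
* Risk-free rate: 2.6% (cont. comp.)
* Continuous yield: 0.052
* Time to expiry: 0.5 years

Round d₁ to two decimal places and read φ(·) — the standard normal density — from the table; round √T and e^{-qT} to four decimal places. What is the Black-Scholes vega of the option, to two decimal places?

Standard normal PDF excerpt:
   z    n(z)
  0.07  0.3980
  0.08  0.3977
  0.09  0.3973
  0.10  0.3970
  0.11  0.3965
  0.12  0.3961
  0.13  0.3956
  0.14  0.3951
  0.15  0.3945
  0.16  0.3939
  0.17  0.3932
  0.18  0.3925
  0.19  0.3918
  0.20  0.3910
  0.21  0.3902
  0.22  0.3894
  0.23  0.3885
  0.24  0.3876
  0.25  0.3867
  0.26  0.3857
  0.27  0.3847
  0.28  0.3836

14.13

σ√T = 0.34·√0.5 = 0.2404
d₁ = [ln(52/51) + (0.026 − 0.052 + 0.34²/2)·0.5] / 0.2404 = [0.0194 + 0.0159] / 0.2404 = 0.1469 ≈ 0.15
√T = √0.5 = 0.7071
φ(d₁) = φ(0.15) = 0.3945
exp(−qT) = exp(−0.052·0.5) = 0.9743
vega = S·exp(−qT)·φ(d₁)·√T = 52·0.9743·0.3945·0.7071 = 14.1327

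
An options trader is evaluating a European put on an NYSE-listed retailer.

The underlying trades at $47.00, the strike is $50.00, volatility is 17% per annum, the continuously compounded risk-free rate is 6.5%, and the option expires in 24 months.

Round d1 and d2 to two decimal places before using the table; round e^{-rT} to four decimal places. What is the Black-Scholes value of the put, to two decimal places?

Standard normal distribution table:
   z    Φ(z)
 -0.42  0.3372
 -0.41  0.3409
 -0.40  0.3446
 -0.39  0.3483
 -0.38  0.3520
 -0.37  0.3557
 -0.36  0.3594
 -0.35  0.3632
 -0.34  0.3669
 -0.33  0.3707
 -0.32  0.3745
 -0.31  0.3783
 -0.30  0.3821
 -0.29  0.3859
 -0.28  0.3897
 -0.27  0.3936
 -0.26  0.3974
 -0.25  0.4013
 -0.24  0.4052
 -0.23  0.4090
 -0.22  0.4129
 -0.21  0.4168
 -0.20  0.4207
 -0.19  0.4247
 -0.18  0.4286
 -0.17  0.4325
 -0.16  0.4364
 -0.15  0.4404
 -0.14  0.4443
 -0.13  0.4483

$2.96

T = 2;  σ√T = 0.2404
ln(S/K) + (r + σ²/2)T = ln(47/50) + (0.065 + 0.17²/2)·2 = -0.0619 + 0.1589 = 0.0970
d₁ = 0.0970 / 0.2404 = 0.4036 ⇒ 0.40
d₂ = d₁ − σ√T = 0.4036 − 0.2404 = 0.1632 ⇒ 0.16
e^(−rT) = e^(−0.065·2) = 0.8781
N(−d₂) = N(-0.16) = 0.4364;  N(−d₁) = N(-0.40) = 0.3446
P = 50·0.8781·0.4364 − 47·0.3446 = 19.1601 − 16.1962 = 2.9639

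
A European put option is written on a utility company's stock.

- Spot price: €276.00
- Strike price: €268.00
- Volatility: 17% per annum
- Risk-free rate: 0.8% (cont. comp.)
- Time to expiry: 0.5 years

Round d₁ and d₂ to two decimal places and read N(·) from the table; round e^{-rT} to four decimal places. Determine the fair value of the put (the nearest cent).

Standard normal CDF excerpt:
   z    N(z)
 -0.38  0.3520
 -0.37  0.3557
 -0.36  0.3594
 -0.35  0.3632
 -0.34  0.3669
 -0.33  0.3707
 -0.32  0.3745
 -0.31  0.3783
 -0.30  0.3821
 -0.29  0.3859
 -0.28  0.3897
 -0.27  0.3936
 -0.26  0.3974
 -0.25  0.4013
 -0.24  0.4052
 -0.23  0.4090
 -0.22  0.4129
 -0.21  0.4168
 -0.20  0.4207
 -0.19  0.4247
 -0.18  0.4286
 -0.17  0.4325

σ√T = 0.17 × 0.7071 = 0.1202
d₁ = [ln(276/268) + (0.008 + ½·0.17²)·0.5] / (σ√T) = (0.0294 + 0.0112) / 0.1202 = 0.3381 ⇒ 0.34
d₂ = 0.3381 − 0.1202 = 0.2179 ⇒ 0.22
exp(−rT) = exp(−0.008·0.5) = 0.9960
N(−d₂) = N(-0.22) = 0.4129;  N(−d₁) = N(-0.34) = 0.3669
P = 268·0.9960·0.4129 − 276·0.3669 = 110.2146 − 101.2644 = 8.9502

€8.95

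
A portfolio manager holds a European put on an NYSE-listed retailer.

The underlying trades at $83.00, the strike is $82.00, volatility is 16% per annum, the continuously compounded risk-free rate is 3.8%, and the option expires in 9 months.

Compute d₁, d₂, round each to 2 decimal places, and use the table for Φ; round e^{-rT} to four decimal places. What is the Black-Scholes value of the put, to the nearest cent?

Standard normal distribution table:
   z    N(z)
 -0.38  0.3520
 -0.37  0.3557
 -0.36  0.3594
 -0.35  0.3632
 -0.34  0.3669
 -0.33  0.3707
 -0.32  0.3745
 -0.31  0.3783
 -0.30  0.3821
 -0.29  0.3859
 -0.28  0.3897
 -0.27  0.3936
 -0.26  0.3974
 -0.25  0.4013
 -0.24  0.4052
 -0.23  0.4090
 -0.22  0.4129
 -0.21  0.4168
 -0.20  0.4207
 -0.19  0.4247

$3.08

σ√T = 0.16·√0.75 = 0.1386
ln(S/K) + (r + σ²/2)T = ln(83/82) + (0.038 + 0.16²/2)·0.75 = 0.0121 + 0.0381 = 0.0502
d₁ = 0.0502 / 0.1386 = 0.3624 → 0.36
d₂ = d₁ − σ√T = 0.3624 − 0.1386 = 0.2239 → 0.22
exp(−rT) = exp(−0.038·0.75) = 0.9719
N(−d₂) = N(-0.22) = 0.4129;  N(−d₁) = N(-0.36) = 0.3594
P = 82·0.9719·0.4129 − 83·0.3594 = 32.9064 − 29.8302 = 3.0762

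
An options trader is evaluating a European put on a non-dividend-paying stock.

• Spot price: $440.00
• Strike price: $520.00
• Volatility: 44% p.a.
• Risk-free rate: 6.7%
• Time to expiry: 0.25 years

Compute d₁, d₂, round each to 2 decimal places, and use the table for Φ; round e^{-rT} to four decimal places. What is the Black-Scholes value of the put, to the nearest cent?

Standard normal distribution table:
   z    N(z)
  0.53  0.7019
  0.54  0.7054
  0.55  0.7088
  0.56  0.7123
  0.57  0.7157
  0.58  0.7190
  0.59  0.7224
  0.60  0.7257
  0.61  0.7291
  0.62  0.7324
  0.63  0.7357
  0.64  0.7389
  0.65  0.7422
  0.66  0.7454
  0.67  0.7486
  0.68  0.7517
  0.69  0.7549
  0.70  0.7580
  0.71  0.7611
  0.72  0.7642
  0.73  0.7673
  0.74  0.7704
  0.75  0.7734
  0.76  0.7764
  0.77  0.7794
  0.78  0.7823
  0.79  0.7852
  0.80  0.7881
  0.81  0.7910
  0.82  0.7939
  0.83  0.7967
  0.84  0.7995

σ√T = 0.44·√0.25 = 0.2200
ln(S/K) + (r + σ²/2)T = ln(440/520) + (0.067 + 0.44²/2)·0.25 = -0.1671 + 0.0410 = -0.1261
d₁ = -0.1261 / 0.2200 = -0.5732 ⇒ -0.57
d₂ = d₁ − σ√T = -0.5732 − 0.2200 = -0.7932 ⇒ -0.79
exp(−rT) = exp(−0.067·0.25) = 0.9834
N(−d₂) = N(0.79) = 0.7852;  N(−d₁) = N(0.57) = 0.7157
P = 520·0.9834·0.7852 − 440·0.7157 = 401.5262 − 314.9080 = 86.6182

$86.62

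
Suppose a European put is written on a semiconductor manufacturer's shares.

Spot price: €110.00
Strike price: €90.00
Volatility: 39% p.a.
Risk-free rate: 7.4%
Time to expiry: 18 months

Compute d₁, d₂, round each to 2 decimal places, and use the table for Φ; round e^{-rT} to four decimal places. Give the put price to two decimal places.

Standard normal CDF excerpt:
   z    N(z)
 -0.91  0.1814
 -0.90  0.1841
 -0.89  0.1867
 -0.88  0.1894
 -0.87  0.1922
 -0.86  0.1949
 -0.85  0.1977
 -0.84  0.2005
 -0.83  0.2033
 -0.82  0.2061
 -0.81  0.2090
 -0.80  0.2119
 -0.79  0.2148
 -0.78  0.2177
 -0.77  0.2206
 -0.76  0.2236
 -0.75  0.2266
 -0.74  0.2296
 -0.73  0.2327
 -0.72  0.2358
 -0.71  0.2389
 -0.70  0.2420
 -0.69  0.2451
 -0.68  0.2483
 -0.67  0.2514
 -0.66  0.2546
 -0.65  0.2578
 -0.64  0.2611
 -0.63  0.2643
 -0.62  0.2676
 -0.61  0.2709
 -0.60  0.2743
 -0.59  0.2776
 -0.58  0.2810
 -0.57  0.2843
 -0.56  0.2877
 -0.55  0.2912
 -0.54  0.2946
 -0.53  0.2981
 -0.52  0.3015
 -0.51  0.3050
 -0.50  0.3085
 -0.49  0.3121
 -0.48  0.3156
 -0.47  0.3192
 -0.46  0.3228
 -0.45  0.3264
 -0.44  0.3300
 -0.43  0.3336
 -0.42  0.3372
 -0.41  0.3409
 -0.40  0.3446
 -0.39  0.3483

€6.92

σ√T = 0.39 × 1.2247 = 0.4777
d₁ = [ln(110/90) + (0.074 + ½·0.39²)·1.5] / (σ√T) = (0.2007 + 0.2251) / 0.4777 = 0.8913 → 0.89
d₂ = 0.8913 − 0.4777 = 0.4137 → 0.41
exp(−rT) = exp(−0.074·1.5) = 0.8949
P = 90·0.8949·N(-0.41) − 110·N(-0.89) = 90·0.8949·0.3409 − 110·0.1867 = 27.4564 − 20.5370 = 6.9194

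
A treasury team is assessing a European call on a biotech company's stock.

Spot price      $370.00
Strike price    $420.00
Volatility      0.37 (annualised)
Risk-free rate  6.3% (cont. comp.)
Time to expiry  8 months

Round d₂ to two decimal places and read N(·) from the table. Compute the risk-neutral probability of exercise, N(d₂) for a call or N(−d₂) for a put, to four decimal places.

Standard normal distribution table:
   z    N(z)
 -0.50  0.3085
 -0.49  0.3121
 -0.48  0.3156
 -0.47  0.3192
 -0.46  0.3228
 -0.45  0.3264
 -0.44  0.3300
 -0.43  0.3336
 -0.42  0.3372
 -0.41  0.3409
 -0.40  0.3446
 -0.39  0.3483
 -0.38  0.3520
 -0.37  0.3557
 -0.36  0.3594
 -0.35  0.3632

T = 0.6667;  σ√T = 0.3021
ln(S/K) + (r + σ²/2)T = ln(370/420) + (0.063 + 0.37²/2)·0.6667 = -0.1268 + 0.0876 = -0.0391
d₁ = -0.0391 / 0.3021 = -0.1295 ≈ -0.13
d₂ = d₁ − σ√T = -0.1295 − 0.3021 = -0.4316 ≈ -0.43
Risk-neutral Pr[S_T > K] = N(d₂) = N(-0.43) = 0.3336

0.3336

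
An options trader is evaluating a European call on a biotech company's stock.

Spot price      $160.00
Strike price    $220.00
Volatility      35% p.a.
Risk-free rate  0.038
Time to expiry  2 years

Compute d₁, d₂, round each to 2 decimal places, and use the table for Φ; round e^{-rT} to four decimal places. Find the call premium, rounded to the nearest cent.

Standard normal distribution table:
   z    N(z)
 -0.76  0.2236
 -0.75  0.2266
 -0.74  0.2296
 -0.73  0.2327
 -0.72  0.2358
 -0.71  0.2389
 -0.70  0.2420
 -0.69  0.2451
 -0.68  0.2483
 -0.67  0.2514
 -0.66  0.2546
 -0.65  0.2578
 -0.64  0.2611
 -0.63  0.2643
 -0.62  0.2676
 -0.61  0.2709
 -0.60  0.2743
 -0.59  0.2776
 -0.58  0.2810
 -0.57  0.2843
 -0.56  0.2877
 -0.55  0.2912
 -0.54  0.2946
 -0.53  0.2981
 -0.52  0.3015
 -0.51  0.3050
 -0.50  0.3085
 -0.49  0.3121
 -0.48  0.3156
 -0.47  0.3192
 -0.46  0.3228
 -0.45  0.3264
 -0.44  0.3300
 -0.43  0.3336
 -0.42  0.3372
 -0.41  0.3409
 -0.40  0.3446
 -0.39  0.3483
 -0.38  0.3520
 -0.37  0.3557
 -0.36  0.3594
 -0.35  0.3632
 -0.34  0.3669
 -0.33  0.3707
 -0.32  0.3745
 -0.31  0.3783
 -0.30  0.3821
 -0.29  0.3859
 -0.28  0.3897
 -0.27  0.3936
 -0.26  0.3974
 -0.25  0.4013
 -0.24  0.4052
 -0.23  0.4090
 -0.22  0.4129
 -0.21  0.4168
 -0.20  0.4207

$18.02

T = 2;  σ√T = 0.4950
ln(S/K) + (r + σ²/2)T = ln(160/220) + (0.038 + 0.35²/2)·2 = -0.3185 + 0.1985 = -0.1200
d₁ = -0.1200 / 0.4950 = -0.2423 ≈ -0.24
d₂ = d₁ − σ√T = -0.2423 − 0.4950 = -0.7373 ≈ -0.74
exp(−rT) = exp(−0.038·2) = 0.9268
N(d₁) = N(-0.24) = 0.4052;  N(d₂) = N(-0.74) = 0.2296
C = 160·0.4052 − 220·0.9268·0.2296 = 64.8320 − 46.8145 = 18.0175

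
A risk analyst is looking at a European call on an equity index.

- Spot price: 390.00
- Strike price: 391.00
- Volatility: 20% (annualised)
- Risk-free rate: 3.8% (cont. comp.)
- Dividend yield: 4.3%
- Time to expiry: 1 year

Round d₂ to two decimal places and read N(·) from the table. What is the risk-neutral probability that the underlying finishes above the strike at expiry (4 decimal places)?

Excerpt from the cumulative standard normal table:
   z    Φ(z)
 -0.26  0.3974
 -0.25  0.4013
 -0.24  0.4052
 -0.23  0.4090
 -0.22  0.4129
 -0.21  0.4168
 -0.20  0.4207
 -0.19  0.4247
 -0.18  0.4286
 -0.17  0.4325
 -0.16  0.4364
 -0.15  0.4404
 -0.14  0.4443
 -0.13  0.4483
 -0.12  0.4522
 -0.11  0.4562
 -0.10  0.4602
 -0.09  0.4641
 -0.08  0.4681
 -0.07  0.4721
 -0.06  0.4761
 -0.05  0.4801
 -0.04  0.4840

σ√T = 0.2·√1 = 0.2000
d₁ = [ln(390/391) + (0.038 − 0.043 + 0.2²/2)·1] / 0.2000 = [-0.0026 + 0.0150] / 0.2000 = 0.0622 ≈ 0.06
d₂ = d₁ − σ√T = 0.0622 − 0.2000 = -0.1378 ≈ -0.14
Risk-neutral Pr[S_T > K] = N(d₂) = N(-0.14) = 0.4443

0.4443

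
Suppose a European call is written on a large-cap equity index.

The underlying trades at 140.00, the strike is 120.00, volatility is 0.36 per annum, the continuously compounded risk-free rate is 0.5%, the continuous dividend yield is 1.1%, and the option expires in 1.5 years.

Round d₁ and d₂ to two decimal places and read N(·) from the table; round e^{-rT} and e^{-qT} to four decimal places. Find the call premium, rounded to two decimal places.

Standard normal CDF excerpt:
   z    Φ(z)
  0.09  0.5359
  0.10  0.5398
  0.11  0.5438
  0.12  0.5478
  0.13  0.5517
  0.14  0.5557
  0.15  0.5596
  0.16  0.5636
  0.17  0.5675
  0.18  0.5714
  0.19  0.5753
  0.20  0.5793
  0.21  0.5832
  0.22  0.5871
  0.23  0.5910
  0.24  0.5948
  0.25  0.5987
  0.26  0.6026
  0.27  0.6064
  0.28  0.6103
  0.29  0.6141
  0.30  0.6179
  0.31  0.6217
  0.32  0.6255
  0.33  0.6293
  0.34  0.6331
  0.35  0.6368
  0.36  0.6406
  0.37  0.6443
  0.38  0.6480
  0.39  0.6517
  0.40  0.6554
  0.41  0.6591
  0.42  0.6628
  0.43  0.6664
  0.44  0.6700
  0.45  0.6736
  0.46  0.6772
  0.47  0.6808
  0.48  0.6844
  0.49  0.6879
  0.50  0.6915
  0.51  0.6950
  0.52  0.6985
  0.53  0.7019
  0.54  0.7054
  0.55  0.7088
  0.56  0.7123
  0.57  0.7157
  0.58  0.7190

T = 1.5;  σ√T = 0.4409
ln(S/K) + (r − q + σ²/2)T = ln(140/120) + (0.005 − 0.011 + 0.36²/2)·1.5 = 0.1542 + 0.0882 = 0.2424
d₁ = 0.2424 / 0.4409 = 0.5497 → 0.55
d₂ = d₁ − σ√T = 0.5497 − 0.4409 = 0.1088 → 0.11
exp(−qT) = exp(−0.011·1.5) = 0.9836;  exp(−rT) = exp(−0.005·1.5) = 0.9925
C = 140·0.9836·N(0.55) − 120·0.9925·N(0.11) = 140·0.9836·0.7088 − 120·0.9925·0.5438 = 97.6046 − 64.7666 = 32.8380

32.84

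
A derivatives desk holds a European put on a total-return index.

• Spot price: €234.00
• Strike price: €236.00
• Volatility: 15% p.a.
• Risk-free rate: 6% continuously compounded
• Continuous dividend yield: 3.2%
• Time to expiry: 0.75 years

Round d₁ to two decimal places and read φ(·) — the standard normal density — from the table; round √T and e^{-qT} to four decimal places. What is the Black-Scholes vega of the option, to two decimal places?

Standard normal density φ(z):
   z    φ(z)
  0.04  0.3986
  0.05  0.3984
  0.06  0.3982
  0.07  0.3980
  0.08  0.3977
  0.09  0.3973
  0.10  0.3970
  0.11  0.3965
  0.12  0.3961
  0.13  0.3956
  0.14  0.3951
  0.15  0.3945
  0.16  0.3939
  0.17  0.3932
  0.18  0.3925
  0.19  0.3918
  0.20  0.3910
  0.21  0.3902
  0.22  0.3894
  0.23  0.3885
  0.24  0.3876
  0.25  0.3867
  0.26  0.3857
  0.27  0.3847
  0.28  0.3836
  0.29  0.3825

77.93

σ√T = 0.15·√0.75 = 0.1299
d₁ = [ln(234/236) + (0.06 − 0.032 + 0.15²/2)·0.75] / 0.1299 = [-0.0085 + 0.0294] / 0.1299 = 0.1611 ⇒ 0.16
√T = √0.75 = 0.8660
φ(d₁) = φ(0.16) = 0.3939
e^(−qT) = e^(−0.032·0.75) = 0.9763
vega = S·e^(−qT)·φ(d₁)·√T = 234·0.9763·0.3939·0.8660 = 77.9297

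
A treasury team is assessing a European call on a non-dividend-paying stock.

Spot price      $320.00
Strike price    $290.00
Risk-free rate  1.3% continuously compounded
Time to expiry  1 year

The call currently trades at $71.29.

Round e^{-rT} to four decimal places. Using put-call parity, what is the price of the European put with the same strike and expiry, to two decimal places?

$37.55

e^(−rT) = e^(−0.013·1) = 0.9871
Put-call parity: C − P = S − K·e^(−rT) = 320 − 290·0.9871 = 320 − 286.2590 = 33.7410
P = C − (C − P) = 71.29 − (33.7410) = 37.5490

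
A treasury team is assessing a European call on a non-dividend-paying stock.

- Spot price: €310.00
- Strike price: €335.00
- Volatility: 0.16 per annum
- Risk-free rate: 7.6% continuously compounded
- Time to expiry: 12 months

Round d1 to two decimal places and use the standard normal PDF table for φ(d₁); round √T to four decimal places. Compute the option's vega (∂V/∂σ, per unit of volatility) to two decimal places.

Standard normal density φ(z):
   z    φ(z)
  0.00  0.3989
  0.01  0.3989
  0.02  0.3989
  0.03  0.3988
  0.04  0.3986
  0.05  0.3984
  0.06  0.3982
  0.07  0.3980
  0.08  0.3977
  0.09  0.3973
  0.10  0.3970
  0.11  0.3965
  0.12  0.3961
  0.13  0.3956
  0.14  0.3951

σ√T = 0.16·√1 = 0.1600
d₁ = [ln(310/335) + (0.076 + 0.16²/2)·1] / 0.1600 = [-0.0776 + 0.0888] / 0.1600 = 0.0703 which rounds to 0.07
√T = √1 = 1.0000
φ(d₁) = φ(0.07) = 0.3980
vega = S·φ(d₁)·√T = 310·0.3980·1.0000 = 123.3800

123.38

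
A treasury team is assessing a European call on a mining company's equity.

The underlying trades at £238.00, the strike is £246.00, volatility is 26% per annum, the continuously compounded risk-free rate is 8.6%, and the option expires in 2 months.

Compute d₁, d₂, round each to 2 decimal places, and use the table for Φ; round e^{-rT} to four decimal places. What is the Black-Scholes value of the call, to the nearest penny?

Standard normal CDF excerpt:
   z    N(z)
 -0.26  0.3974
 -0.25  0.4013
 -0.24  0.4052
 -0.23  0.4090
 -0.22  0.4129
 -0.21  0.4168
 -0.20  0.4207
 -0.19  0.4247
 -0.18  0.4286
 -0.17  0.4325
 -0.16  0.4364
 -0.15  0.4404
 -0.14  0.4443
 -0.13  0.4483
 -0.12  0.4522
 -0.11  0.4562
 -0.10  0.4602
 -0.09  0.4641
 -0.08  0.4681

£8.44

σ√T = 0.26·√0.1667 = 0.1061
d₁ = [ln(238/246) + (0.086 + 0.26²/2)·0.1667] / 0.1061 = [-0.0331 + 0.0200] / 0.1061 = -0.1234 ≈ -0.12
d₂ = d₁ − σ√T = -0.1234 − 0.1061 = -0.2295 ≈ -0.23
e^(−rT) = e^(−0.086·0.1667) = 0.9858
N(d₁) = N(-0.12) = 0.4522;  N(d₂) = N(-0.23) = 0.4090
C = 238·0.4522 − 246·0.9858·0.4090 = 107.6236 − 99.1853 = 8.4383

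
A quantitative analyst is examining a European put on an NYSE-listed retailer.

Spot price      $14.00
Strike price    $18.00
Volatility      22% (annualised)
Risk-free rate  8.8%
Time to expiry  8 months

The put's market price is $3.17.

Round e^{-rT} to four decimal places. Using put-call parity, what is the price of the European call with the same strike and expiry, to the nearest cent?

e^(−rT) = e^(−0.088·0.6667) = 0.9430
Put-call parity: C − P = S − K·e^(−rT) = 14 − 18·0.9430 = 14 − 16.9740 = -2.9740
C = P + (C − P) = 3.17 + (-2.9740) = 0.1960

$0.20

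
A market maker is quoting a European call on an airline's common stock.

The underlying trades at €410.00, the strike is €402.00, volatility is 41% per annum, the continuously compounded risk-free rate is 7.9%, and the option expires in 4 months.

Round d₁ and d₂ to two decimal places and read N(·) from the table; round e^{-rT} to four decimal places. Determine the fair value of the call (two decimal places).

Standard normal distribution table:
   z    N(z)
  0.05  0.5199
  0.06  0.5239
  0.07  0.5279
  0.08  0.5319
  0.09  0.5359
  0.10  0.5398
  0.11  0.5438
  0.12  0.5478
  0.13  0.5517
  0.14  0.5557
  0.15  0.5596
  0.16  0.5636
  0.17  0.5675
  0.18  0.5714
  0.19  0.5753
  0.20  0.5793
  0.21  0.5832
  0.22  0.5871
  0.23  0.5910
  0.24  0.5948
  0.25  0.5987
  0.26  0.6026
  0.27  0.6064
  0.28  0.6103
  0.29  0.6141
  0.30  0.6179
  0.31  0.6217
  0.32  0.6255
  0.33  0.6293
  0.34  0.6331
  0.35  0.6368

€46.63

σ√T = 0.41·√0.3333 = 0.2367
d₁ = [ln(410/402) + (0.079 + 0.41²/2)·0.3333] / 0.2367 = [0.0197 + 0.0543] / 0.2367 = 0.3128 → 0.31
d₂ = d₁ − σ√T = 0.3128 − 0.2367 = 0.0761 → 0.08
exp(−rT) = exp(−0.079·0.3333) = 0.9740
N(d₁) = N(0.31) = 0.6217;  N(d₂) = N(0.08) = 0.5319
C = 410·0.6217 − 402·0.9740·0.5319 = 254.8970 − 208.2644 = 46.6326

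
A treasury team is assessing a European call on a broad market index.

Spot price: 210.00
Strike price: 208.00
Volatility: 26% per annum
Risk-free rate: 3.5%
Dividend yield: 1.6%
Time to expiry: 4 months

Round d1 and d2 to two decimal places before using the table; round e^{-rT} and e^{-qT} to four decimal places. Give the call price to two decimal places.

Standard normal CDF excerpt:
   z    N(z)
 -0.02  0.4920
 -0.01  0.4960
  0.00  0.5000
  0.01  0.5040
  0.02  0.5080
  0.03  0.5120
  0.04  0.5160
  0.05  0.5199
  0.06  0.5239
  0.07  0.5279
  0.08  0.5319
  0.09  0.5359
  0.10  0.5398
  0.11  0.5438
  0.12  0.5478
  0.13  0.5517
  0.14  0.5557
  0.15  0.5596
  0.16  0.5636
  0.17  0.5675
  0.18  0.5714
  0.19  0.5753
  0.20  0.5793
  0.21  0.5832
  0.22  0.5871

14.10

σ√T = 0.26·√0.3333 = 0.1501
d₁ = [ln(210/208) + (0.035 − 0.016 + 0.26²/2)·0.3333] / 0.1501 = [0.0096 + 0.0176] / 0.1501 = 0.1810 ≈ 0.18
d₂ = d₁ − σ√T = 0.1810 − 0.1501 = 0.0309 ≈ 0.03
e^(−qT) = e^(−0.016·0.3333) = 0.9947;  e^(−rT) = e^(−0.035·0.3333) = 0.9884
N(d₁) = N(0.18) = 0.5714;  N(d₂) = N(0.03) = 0.5120
C = 210·0.9947·0.5714 − 208·0.9884·0.5120 = 119.3580 − 105.2606 = 14.0974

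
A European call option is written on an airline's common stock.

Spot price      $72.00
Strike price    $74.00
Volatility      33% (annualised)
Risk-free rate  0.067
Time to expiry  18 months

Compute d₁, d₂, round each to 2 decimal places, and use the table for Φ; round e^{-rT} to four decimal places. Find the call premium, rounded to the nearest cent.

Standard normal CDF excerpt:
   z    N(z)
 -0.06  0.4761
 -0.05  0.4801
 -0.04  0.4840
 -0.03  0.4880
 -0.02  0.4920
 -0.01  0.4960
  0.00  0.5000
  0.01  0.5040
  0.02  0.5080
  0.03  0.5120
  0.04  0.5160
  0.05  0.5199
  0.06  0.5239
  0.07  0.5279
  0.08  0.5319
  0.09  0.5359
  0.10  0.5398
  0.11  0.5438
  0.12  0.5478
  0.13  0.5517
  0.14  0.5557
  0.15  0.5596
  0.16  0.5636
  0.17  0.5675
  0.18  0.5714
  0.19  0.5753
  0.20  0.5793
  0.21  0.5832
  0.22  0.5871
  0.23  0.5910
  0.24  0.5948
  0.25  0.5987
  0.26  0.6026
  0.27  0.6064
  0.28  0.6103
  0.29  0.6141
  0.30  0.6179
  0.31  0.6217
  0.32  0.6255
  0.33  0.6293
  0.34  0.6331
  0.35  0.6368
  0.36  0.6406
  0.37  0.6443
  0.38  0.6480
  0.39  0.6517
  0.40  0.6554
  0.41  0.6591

$13.73

σ√T = 0.33 × 1.2247 = 0.4042
d₁ = [ln(72/74) + (0.067 + 0.33²/2)·1.5] / 0.4042 = [-0.0274 + 0.1822] / 0.4042 = 0.3830 → 0.38
d₂ = d₁ − σ√T = 0.3830 − 0.4042 = -0.0212 → -0.02
exp(−rT) = exp(−0.067·1.5) = 0.9044
C = 72·N(0.38) − 74·0.9044·N(-0.02) = 72·0.6480 − 74·0.9044·0.4920 = 46.6560 − 32.9274 = 13.7286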